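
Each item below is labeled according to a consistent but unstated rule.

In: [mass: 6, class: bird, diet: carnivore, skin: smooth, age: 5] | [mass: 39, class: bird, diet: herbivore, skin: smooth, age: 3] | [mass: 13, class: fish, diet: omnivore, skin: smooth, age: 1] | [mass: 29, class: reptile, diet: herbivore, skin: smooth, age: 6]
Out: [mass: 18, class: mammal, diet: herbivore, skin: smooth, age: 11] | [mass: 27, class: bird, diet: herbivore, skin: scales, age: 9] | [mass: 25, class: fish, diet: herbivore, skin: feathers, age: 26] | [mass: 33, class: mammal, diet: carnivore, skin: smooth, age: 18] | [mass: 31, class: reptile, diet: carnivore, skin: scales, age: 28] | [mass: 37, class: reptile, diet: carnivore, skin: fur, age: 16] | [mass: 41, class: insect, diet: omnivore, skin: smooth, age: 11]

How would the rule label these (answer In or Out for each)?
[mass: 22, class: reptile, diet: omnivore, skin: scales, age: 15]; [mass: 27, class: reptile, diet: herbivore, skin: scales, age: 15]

Out, Out

The common property of the 'In' items is: age ≤ 6. No 'Out' item has it.
[mass: 22, class: reptile, diet: omnivore, skin: scales, age: 15] — age = 15, hence Out.
[mass: 27, class: reptile, diet: herbivore, skin: scales, age: 15] — age = 15, hence Out.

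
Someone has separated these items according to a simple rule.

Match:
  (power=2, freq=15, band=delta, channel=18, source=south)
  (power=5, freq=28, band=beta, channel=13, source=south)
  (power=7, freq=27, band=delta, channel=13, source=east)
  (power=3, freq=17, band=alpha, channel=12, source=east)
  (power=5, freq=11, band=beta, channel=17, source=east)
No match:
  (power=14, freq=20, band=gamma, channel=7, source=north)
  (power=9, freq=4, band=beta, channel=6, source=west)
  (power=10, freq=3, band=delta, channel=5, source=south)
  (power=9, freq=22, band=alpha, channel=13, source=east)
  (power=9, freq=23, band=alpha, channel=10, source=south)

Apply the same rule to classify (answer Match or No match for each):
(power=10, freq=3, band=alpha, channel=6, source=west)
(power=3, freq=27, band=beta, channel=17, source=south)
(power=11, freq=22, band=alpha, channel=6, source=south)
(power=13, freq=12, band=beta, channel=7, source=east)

No match, Match, No match, No match

All 'Match' examples share one property — power ≤ 7 — and every 'No match' example lacks it.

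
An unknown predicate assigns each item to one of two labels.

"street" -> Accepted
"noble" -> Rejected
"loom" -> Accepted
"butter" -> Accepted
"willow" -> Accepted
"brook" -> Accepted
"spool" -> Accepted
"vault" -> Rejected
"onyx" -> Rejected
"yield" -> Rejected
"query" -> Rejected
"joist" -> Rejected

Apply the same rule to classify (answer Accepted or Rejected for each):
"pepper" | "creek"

Every 'Accepted' example satisfies: has a double letter. None of the 'Rejected' examples do.
"pepper": 'pp' doubled, qualifies → Accepted.
"creek": 'ee' doubled, qualifies → Accepted.

Accepted, Accepted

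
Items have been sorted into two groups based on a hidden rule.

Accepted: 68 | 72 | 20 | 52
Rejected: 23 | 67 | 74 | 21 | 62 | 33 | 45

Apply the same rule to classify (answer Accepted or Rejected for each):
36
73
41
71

One predicate separates the groups cleanly: multiple of 4.
36: 36 = 4·9, satisfies this → Accepted.
73: 73 = 4·18 + 1, lacks this property → Rejected.
41: 41 = 4·10 + 1, lacks this property → Rejected.
71: 71 = 4·17 + 3, lacks this property → Rejected.

Accepted, Rejected, Rejected, Rejected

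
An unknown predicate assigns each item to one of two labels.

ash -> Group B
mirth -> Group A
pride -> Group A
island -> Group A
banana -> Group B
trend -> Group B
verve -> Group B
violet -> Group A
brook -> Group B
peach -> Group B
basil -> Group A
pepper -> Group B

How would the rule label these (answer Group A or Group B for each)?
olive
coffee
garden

Group A, Group B, Group B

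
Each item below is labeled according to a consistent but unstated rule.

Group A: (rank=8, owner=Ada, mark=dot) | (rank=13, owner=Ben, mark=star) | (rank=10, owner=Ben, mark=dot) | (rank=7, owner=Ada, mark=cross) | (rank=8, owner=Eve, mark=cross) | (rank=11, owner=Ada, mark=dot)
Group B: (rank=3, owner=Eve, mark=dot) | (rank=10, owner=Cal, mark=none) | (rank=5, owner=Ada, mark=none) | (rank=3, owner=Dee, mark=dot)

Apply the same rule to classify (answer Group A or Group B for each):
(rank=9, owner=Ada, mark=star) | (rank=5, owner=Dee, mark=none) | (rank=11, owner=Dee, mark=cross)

All 'Group A' examples share one property — mark is not none AND rank ≥ 5 — and every 'Group B' example lacks it.
(rank=9, owner=Ada, mark=star) → mark is star, rank = 9 → Group A.
(rank=5, owner=Dee, mark=none) → mark is none, rank = 5 → Group B.
(rank=11, owner=Dee, mark=cross) → mark is cross, rank = 11 → Group A.

Group A, Group B, Group A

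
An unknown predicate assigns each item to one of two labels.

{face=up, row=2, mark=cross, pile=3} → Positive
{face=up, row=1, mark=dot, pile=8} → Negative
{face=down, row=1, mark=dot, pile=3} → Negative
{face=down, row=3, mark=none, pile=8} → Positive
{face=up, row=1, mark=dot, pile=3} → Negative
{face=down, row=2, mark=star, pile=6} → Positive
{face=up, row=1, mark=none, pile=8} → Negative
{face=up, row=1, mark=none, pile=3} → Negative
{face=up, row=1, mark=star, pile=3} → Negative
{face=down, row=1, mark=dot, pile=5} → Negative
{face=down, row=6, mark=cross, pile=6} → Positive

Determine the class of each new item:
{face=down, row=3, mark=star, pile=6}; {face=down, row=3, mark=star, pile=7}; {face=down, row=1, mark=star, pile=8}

One predicate separates the groups cleanly: row ≥ 2.
{face=down, row=3, mark=star, pile=6}: row = 3 — checks out, so Positive. {face=down, row=3, mark=star, pile=7}: row = 3 — checks out, so Positive. {face=down, row=1, mark=star, pile=8}: row = 1 — doesn't qualify, so Negative.

Positive, Positive, Negative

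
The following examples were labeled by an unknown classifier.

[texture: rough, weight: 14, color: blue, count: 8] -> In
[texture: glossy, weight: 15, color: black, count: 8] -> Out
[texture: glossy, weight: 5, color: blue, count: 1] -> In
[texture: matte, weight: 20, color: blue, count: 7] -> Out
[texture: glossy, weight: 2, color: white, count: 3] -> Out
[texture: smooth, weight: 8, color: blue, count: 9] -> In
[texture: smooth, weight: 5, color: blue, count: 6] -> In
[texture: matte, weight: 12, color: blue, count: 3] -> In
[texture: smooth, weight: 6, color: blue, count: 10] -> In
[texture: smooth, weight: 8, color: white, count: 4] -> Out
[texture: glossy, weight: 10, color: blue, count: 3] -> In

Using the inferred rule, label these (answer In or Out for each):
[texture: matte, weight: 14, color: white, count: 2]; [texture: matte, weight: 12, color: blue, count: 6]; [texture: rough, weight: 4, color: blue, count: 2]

One predicate separates the groups cleanly: color is blue AND weight ≤ 14.
Out: [texture: matte, weight: 14, color: white, count: 2], since color is white, weight = 14.
In: [texture: matte, weight: 12, color: blue, count: 6], since color is blue, weight = 12.
In: [texture: rough, weight: 4, color: blue, count: 2], since color is blue, weight = 4.

Out, In, In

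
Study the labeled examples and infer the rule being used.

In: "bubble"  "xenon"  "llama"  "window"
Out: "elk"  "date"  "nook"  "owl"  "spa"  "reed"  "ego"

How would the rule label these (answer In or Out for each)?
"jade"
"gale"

Out, Out

'In' ⟺ length ≥ 5.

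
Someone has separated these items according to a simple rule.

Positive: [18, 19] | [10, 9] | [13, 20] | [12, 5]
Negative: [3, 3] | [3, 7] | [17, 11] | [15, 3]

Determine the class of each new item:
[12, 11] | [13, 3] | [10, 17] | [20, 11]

Positive, Negative, Positive, Positive

'Positive' ⟺ sum is odd.
[12, 11]: 12+11 = 23, has this property → Positive. [13, 3]: 13+3 = 16, fails the rule → Negative. [10, 17]: 10+17 = 27, has this property → Positive. [20, 11]: 20+11 = 31, has this property → Positive.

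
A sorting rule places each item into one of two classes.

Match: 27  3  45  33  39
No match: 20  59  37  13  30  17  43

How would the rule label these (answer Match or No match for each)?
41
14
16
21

The distinguishing property — ≡ 3 (mod 6) — holds for all the 'Match' cases and none of the 'No match' cases.
No match: 41, since 41 mod 6 = 5.
No match: 14, since 14 mod 6 = 2.
No match: 16, since 16 mod 6 = 4.
Match: 21, since 21 mod 6 = 3.

No match, No match, No match, Match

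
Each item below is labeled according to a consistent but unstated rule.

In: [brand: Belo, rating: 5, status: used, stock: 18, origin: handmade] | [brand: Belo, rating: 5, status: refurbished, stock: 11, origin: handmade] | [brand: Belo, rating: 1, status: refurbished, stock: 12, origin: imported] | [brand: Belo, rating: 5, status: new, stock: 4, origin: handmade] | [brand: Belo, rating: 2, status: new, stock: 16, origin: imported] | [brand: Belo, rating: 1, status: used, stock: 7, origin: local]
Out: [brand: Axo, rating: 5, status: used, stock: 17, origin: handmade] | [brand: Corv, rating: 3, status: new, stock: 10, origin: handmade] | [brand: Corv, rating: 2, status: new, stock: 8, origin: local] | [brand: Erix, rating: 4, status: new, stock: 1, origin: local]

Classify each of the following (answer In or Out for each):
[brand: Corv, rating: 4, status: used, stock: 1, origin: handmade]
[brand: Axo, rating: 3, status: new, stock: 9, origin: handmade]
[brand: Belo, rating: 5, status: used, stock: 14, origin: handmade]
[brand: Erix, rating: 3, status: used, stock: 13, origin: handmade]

Comparing the two groups points to one rule — brand is Belo.
[brand: Corv, rating: 4, status: used, stock: 1, origin: handmade]: brand is Corv, does not pass → Out. [brand: Axo, rating: 3, status: new, stock: 9, origin: handmade]: brand is Axo, does not pass → Out. [brand: Belo, rating: 5, status: used, stock: 14, origin: handmade]: brand is Belo, passes → In. [brand: Erix, rating: 3, status: used, stock: 13, origin: handmade]: brand is Erix, does not pass → Out.

Out, Out, In, Out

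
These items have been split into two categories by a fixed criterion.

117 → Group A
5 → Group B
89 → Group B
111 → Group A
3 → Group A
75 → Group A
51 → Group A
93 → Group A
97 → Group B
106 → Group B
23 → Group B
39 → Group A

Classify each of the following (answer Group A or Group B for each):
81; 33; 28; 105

The simplest hypothesis consistent with all the labels is: multiple of 3.
81: Group A (81 = 3·27). 33: Group A (33 = 3·11). 28: Group B (28 = 3·9 + 1). 105: Group A (105 = 3·35).

Group A, Group A, Group B, Group A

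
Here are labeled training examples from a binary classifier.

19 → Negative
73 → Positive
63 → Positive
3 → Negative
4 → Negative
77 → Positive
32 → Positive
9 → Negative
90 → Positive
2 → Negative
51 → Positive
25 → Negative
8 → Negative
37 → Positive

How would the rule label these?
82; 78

Positive, Positive

'Positive' ⟺ at least 32.
82: Positive (82 ≥ 32).
78: Positive (78 ≥ 32).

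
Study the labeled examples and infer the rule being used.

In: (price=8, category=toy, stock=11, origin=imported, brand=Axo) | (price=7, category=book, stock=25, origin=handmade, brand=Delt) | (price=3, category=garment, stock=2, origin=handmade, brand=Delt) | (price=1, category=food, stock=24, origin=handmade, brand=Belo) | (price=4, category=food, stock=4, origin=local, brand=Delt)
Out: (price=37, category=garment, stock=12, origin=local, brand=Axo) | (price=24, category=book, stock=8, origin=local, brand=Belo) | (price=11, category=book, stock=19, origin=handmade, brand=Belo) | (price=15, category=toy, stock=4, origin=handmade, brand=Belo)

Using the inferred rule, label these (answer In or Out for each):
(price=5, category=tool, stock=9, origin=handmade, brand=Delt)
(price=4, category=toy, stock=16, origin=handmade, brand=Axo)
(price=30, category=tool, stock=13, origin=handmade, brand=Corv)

In, In, Out

One predicate separates the groups cleanly: price ≤ 8.
(price=5, category=tool, stock=9, origin=handmade, brand=Delt) → price = 5 → In.
(price=4, category=toy, stock=16, origin=handmade, brand=Axo) → price = 4 → In.
(price=30, category=tool, stock=13, origin=handmade, brand=Corv) → price = 30 → Out.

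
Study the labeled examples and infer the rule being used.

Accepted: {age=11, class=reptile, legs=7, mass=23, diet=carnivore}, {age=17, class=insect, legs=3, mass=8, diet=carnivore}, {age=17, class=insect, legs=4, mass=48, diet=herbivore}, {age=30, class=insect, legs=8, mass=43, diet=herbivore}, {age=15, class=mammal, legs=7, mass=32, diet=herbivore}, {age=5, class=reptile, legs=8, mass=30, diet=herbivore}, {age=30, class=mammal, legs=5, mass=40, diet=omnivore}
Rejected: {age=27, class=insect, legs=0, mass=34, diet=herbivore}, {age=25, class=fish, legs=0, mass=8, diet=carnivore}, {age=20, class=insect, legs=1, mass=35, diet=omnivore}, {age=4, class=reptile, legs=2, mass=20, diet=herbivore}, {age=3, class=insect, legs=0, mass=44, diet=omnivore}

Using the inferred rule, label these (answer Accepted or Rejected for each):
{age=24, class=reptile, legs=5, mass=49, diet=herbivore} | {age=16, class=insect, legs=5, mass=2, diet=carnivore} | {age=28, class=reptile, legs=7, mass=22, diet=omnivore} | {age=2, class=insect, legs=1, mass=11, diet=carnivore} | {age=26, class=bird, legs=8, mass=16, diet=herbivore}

Accepted, Accepted, Accepted, Rejected, Accepted

The distinguishing property — legs ≥ 3 — holds for all the 'Accepted' cases and none of the 'Rejected' cases.
{age=24, class=reptile, legs=5, mass=49, diet=herbivore}: legs = 5, matches → Accepted. {age=16, class=insect, legs=5, mass=2, diet=carnivore}: legs = 5, matches → Accepted. {age=28, class=reptile, legs=7, mass=22, diet=omnivore}: legs = 7, matches → Accepted. {age=2, class=insect, legs=1, mass=11, diet=carnivore}: legs = 1, fails the rule → Rejected. {age=26, class=bird, legs=8, mass=16, diet=herbivore}: legs = 8, matches → Accepted.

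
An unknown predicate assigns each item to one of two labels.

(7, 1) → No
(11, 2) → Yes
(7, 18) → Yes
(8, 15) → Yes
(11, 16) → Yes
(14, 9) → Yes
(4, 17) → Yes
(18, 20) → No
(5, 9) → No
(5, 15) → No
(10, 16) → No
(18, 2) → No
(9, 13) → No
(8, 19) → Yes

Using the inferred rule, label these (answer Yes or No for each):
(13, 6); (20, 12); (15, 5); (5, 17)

Comparing the two groups points to one rule — sum is odd.
(13, 6) → 13+6 = 19 → Yes. (20, 12) → 20+12 = 32 → No. (15, 5) → 15+5 = 20 → No. (5, 17) → 5+17 = 22 → No.

Yes, No, No, No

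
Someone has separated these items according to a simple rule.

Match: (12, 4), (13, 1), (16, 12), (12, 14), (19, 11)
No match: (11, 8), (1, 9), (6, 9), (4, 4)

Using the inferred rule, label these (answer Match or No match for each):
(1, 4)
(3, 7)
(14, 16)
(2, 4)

No match, No match, Match, No match

A rule that fits every label: first ≥ 12 — true of each 'Match' example, false of each 'No match' one.
(1, 4) → first 1 → No match. (3, 7) → first 3 → No match. (14, 16) → first 14 → Match. (2, 4) → first 2 → No match.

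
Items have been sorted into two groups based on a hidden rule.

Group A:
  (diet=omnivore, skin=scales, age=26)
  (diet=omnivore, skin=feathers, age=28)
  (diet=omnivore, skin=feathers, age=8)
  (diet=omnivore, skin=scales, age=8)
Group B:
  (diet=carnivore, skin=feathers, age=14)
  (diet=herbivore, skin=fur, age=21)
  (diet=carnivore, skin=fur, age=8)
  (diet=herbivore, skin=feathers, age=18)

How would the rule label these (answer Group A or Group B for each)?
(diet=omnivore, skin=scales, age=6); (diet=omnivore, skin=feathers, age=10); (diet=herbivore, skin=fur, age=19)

Group A, Group A, Group B

The rule appears to be: diet is omnivore.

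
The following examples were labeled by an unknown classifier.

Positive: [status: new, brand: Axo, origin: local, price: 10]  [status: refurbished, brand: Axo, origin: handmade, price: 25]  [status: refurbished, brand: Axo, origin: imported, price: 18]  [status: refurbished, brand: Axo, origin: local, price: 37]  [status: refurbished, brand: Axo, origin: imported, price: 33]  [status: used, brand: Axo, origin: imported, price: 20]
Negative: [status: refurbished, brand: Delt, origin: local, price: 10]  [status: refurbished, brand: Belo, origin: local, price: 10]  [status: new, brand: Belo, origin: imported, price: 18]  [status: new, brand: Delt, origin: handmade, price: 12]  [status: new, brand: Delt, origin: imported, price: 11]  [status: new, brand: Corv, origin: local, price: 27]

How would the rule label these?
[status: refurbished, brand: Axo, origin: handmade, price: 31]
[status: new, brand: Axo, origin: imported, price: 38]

The distinguishing property — brand is Axo — holds for all the 'Positive' cases and none of the 'Negative' cases.

Positive, Positive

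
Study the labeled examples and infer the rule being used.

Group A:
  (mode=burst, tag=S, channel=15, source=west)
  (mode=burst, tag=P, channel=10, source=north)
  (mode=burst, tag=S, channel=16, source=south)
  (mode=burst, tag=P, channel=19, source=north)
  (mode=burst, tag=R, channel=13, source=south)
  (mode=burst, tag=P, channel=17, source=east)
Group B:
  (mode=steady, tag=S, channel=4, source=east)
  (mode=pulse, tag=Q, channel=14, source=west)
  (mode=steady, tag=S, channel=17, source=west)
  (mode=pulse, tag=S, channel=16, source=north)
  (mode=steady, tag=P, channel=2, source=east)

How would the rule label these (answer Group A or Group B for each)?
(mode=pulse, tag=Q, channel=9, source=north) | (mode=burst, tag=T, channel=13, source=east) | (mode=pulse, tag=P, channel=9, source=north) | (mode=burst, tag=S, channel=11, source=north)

Group B, Group A, Group B, Group A

Every 'Group A' example satisfies: mode is burst. None of the 'Group B' examples do.
(mode=pulse, tag=Q, channel=9, source=north) — mode is pulse, hence Group B.
(mode=burst, tag=T, channel=13, source=east) — mode is burst, hence Group A.
(mode=pulse, tag=P, channel=9, source=north) — mode is pulse, hence Group B.
(mode=burst, tag=S, channel=11, source=north) — mode is burst, hence Group A.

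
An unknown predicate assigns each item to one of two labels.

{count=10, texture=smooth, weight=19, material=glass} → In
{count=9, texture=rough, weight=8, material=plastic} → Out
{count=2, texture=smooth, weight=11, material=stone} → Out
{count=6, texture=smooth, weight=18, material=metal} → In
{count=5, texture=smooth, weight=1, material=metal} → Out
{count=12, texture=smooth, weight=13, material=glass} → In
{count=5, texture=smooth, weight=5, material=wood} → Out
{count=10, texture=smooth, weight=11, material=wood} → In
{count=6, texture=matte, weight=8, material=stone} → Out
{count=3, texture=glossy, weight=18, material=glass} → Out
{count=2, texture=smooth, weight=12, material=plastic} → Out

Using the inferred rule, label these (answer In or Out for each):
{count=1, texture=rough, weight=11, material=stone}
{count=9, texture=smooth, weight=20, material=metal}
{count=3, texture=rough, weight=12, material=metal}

Out, In, Out

One predicate separates the groups cleanly: texture is smooth AND count ≥ 6.
{count=1, texture=rough, weight=11, material=stone} — texture is rough, count = 1, hence Out. {count=9, texture=smooth, weight=20, material=metal} — texture is smooth, count = 9, hence In. {count=3, texture=rough, weight=12, material=metal} — texture is rough, count = 3, hence Out.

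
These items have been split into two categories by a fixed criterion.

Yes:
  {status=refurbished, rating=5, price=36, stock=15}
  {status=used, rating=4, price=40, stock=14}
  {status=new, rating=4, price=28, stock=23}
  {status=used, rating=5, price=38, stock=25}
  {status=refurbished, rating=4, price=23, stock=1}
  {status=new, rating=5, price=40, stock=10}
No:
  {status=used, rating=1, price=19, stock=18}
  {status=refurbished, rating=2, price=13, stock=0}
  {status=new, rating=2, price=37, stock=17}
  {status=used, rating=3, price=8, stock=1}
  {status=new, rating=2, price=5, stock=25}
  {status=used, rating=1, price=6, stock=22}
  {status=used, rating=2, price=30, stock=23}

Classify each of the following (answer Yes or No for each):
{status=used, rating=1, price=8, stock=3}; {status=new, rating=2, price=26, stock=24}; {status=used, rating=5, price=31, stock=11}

Every 'Yes' example satisfies: rating ≥ 4. None of the 'No' examples do.
{status=used, rating=1, price=8, stock=3}: rating = 1, doesn't match → No.
{status=new, rating=2, price=26, stock=24}: rating = 2, doesn't match → No.
{status=used, rating=5, price=31, stock=11}: rating = 5, checks out → Yes.

No, No, Yes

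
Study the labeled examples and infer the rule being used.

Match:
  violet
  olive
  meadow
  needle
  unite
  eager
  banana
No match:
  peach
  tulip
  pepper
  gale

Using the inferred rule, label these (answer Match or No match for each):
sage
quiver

No match, Match

The rule appears to be: has ≥ 3 vowels.
sage: 2 vowels — does not pass, so No match. quiver: 3 vowels — satisfies this, so Match.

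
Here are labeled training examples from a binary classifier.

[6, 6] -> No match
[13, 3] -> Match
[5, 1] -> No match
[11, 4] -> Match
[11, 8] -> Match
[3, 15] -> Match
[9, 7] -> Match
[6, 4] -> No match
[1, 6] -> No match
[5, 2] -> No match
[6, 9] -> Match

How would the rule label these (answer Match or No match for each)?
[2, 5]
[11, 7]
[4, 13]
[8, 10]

No match, Match, Match, Match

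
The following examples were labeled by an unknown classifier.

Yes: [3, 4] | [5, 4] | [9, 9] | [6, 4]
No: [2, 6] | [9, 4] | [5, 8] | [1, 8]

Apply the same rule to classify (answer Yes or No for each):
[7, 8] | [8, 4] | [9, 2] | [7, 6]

The common property of the 'Yes' items is: |first − second| ≤ 2. No 'No' item has it.
[7, 8] — |7−8| = 1, hence Yes. [8, 4] — |8−4| = 4, hence No. [9, 2] — |9−2| = 7, hence No. [7, 6] — |7−6| = 1, hence Yes.

Yes, No, No, Yes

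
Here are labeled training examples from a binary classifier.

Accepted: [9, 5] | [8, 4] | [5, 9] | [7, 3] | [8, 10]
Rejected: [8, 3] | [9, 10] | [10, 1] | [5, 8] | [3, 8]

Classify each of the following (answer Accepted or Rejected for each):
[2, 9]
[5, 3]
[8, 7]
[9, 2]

Rejected, Accepted, Rejected, Rejected

All 'Accepted' examples share one property — sum is even — and every 'Rejected' example lacks it.
[2, 9]: 2+9 = 11 — fails the rule, so Rejected. [5, 3]: 5+3 = 8 — passes, so Accepted. [8, 7]: 8+7 = 15 — fails the rule, so Rejected. [9, 2]: 9+2 = 11 — fails the rule, so Rejected.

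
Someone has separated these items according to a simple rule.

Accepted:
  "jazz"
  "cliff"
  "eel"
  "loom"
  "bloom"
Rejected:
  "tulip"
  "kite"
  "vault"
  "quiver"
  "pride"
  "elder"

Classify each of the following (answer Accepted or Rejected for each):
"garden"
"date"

'Accepted' ⟺ has a double letter.

Rejected, Rejected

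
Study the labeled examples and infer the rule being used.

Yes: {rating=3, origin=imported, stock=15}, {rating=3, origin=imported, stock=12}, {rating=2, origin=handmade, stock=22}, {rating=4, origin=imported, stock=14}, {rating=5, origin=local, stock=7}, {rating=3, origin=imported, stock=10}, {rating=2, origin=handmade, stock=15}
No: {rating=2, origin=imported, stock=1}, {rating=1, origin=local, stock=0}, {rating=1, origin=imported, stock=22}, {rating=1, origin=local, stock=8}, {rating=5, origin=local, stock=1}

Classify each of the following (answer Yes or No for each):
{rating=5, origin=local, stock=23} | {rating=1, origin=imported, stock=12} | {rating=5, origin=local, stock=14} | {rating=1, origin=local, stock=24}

A rule that fits every label: stock ≥ 7 AND rating ≥ 2 — true of each 'Yes' example, false of each 'No' one.
{rating=5, origin=local, stock=23} → stock = 23, rating = 5 → Yes. {rating=1, origin=imported, stock=12} → stock = 12, rating = 1 → No. {rating=5, origin=local, stock=14} → stock = 14, rating = 5 → Yes. {rating=1, origin=local, stock=24} → stock = 24, rating = 1 → No.

Yes, No, Yes, No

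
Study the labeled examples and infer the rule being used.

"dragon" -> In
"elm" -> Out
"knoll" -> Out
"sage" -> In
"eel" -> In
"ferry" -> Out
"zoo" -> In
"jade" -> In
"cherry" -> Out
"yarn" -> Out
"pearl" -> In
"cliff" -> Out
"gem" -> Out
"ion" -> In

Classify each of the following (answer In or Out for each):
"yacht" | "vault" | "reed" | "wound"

Out, In, In, In

'In' ⟺ has ≥ 2 vowels.
"yacht": Out (1 vowel).
"vault": In (2 vowels).
"reed": In (2 vowels).
"wound": In (2 vowels).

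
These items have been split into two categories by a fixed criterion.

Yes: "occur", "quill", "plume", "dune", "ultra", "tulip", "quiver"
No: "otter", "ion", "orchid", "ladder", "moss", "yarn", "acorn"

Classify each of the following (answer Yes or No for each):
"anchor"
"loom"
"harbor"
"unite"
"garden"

One predicate separates the groups cleanly: contains 'u'.
"anchor": No (no 'u'). "loom": No (no 'u'). "harbor": No (no 'u'). "unite": Yes (has 'u'). "garden": No (no 'u').

No, No, No, Yes, No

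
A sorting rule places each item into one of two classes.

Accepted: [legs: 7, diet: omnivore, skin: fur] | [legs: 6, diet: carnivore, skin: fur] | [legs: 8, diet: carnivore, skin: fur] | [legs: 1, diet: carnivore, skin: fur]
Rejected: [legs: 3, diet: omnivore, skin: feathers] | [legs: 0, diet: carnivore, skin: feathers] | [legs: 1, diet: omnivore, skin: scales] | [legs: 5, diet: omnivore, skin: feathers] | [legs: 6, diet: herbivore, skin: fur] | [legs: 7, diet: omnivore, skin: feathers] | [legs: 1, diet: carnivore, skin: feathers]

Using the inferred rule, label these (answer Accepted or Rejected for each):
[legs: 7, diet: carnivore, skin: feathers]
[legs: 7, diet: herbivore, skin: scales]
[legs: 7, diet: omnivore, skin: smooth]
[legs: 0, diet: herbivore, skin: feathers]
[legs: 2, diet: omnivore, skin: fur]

A rule that fits every label: skin is fur AND diet is not herbivore — true of each 'Accepted' example, false of each 'Rejected' one.

Rejected, Rejected, Rejected, Rejected, Accepted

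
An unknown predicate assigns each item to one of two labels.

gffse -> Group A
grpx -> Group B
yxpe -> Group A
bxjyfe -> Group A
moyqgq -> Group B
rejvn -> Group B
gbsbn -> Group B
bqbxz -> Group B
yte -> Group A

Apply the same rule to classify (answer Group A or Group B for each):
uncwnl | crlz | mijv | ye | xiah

Group B, Group B, Group B, Group A, Group B

A rule that fits every label: ends with 'e' — true of each 'Group A' example, false of each 'Group B' one.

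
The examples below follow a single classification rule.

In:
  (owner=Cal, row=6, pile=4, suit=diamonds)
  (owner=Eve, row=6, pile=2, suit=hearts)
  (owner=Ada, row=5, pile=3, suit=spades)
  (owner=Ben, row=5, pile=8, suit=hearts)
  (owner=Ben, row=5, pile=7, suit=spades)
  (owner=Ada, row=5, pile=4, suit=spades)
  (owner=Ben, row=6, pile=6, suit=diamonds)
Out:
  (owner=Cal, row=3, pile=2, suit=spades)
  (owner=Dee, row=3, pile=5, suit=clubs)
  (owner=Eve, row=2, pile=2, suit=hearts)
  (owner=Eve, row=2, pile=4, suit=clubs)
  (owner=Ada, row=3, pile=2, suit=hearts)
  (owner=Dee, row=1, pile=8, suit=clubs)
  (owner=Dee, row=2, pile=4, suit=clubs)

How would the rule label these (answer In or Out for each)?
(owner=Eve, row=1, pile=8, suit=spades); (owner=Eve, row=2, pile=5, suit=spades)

'In' ⟺ row ≥ 5.

Out, Out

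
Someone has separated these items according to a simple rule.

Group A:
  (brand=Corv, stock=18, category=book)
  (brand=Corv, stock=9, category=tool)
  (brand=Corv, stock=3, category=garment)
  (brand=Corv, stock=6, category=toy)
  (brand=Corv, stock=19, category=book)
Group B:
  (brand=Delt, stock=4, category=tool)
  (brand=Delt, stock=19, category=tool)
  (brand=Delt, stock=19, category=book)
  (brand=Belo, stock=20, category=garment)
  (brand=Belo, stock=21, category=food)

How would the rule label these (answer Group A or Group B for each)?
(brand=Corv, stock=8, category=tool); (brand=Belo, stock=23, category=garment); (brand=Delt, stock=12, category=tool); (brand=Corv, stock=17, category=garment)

The common property of the 'Group A' items is: brand is Corv. No 'Group B' item has it.
(brand=Corv, stock=8, category=tool) → brand is Corv → Group A. (brand=Belo, stock=23, category=garment) → brand is Belo → Group B. (brand=Delt, stock=12, category=tool) → brand is Delt → Group B. (brand=Corv, stock=17, category=garment) → brand is Corv → Group A.

Group A, Group B, Group B, Group A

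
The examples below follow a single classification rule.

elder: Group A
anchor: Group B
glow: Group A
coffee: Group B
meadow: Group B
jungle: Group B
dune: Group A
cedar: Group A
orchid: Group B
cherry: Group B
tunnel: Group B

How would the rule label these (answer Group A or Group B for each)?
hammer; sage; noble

Group B, Group A, Group A

A rule that fits every label: length ≤ 5 — true of each 'Group A' example, false of each 'Group B' one.
hammer → length 6 → Group B.
sage → length 4 → Group A.
noble → length 5 → Group A.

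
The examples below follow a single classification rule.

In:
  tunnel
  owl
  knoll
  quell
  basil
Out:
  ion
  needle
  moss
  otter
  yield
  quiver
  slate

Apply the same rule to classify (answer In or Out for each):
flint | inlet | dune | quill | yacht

Looking at the examples, the only property every 'In' case has and every 'Out' case lacks is: ends with 'l'.

Out, Out, Out, In, Out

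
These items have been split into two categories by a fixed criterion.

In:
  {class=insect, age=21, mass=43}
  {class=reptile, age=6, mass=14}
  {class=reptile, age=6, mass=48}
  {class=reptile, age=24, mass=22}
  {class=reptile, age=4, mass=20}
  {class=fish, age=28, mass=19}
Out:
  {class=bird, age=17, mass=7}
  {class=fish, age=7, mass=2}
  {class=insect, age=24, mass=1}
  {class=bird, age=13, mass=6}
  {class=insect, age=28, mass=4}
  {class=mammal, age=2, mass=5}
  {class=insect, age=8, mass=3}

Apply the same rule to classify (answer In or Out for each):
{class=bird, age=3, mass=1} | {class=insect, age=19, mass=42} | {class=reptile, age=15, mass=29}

The simplest hypothesis consistent with all the labels is: mass ≥ 14.

Out, In, In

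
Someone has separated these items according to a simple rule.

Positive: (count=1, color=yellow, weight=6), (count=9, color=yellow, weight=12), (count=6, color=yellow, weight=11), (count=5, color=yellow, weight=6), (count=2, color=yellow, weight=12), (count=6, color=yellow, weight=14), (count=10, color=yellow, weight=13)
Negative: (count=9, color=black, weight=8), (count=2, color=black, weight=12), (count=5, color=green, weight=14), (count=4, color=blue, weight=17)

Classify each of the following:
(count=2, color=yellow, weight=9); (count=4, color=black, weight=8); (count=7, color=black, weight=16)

Comparing the two groups points to one rule — color is yellow.
Positive: (count=2, color=yellow, weight=9), since color is yellow.
Negative: (count=4, color=black, weight=8), since color is black.
Negative: (count=7, color=black, weight=16), since color is black.

Positive, Negative, Negative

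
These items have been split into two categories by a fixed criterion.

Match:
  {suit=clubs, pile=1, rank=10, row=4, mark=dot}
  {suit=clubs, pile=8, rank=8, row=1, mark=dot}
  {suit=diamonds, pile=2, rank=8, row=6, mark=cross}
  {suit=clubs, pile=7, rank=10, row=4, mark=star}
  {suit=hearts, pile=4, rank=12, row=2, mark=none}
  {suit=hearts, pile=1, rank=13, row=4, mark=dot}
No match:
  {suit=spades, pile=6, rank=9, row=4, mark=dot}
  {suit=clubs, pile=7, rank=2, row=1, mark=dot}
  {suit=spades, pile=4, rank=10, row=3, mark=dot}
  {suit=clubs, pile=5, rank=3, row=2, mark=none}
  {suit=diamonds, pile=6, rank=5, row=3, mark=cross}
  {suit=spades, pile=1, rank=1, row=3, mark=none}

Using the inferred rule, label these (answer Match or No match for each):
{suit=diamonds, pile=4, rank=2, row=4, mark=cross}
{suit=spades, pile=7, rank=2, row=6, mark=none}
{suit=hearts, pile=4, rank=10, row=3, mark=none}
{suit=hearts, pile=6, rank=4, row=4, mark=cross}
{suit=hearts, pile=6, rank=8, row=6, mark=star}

No match, No match, Match, No match, Match

The simplest hypothesis consistent with all the labels is: suit is not spades AND rank ≥ 8.
{suit=diamonds, pile=4, rank=2, row=4, mark=cross} — suit is diamonds, rank = 2, hence No match.
{suit=spades, pile=7, rank=2, row=6, mark=none} — suit is spades, rank = 2, hence No match.
{suit=hearts, pile=4, rank=10, row=3, mark=none} — suit is hearts, rank = 10, hence Match.
{suit=hearts, pile=6, rank=4, row=4, mark=cross} — suit is hearts, rank = 4, hence No match.
{suit=hearts, pile=6, rank=8, row=6, mark=star} — suit is hearts, rank = 8, hence Match.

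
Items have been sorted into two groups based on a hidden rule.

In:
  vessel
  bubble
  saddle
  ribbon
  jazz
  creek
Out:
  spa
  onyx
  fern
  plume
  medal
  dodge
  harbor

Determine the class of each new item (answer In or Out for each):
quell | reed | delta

In, In, Out

Comparing the two groups points to one rule — has a double letter.
In: quell, since 'll' doubled. In: reed, since 'ee' doubled. Out: delta, since no doubled letter.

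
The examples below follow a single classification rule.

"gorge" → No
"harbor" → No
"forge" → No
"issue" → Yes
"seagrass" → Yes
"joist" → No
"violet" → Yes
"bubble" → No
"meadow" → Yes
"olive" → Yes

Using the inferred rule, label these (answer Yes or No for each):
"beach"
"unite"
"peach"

Rule: has ≥ 3 vowels. This holds for each 'Yes' example and fails for each 'No' one.

No, Yes, No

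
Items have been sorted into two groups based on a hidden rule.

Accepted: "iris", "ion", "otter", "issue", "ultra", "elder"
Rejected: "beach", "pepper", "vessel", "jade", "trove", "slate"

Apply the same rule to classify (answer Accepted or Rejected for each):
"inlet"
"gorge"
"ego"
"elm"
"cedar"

The pattern is that an item is 'Accepted' exactly when: starts with a vowel.
"inlet": starts with 'i' — fits, so Accepted. "gorge": starts with 'g' — does not fit, so Rejected. "ego": starts with 'e' — fits, so Accepted. "elm": starts with 'e' — fits, so Accepted. "cedar": starts with 'c' — does not fit, so Rejected.

Accepted, Rejected, Accepted, Accepted, Rejected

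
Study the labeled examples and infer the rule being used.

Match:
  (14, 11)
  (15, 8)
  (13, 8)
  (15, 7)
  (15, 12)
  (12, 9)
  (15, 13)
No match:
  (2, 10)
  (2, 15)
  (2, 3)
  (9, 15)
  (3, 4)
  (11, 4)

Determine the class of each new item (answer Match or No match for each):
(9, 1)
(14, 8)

A rule that fits every label: first ≥ 12 — true of each 'Match' example, false of each 'No match' one.
(9, 1) — first 9, hence No match.
(14, 8) — first 14, hence Match.

No match, Match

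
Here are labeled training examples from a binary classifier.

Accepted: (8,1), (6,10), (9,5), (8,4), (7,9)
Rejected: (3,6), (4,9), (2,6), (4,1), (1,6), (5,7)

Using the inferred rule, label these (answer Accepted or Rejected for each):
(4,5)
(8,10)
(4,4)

Rejected, Accepted, Rejected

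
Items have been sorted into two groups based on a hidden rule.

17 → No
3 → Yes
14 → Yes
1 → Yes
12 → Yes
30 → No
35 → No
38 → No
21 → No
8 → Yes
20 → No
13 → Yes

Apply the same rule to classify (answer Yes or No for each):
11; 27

The distinguishing property — at most 14 — holds for all the 'Yes' cases and none of the 'No' cases.
11: 11 ≤ 14, has this property → Yes. 27: 27 > 14, does not fit → No.

Yes, No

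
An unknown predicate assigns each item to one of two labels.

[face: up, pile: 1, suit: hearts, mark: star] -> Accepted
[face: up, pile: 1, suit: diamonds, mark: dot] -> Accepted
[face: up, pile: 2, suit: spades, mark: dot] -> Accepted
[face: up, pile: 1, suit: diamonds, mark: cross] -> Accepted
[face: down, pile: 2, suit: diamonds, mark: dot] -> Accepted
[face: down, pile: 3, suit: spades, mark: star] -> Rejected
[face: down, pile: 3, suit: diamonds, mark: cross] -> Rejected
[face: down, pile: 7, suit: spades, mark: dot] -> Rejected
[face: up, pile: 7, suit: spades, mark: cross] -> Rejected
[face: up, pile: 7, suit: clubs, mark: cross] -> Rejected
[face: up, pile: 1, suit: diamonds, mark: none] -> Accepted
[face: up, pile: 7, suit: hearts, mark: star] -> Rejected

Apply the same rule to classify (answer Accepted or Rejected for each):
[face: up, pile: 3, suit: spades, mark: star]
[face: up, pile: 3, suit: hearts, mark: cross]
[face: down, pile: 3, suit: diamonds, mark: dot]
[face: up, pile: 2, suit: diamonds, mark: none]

Rejected, Rejected, Rejected, Accepted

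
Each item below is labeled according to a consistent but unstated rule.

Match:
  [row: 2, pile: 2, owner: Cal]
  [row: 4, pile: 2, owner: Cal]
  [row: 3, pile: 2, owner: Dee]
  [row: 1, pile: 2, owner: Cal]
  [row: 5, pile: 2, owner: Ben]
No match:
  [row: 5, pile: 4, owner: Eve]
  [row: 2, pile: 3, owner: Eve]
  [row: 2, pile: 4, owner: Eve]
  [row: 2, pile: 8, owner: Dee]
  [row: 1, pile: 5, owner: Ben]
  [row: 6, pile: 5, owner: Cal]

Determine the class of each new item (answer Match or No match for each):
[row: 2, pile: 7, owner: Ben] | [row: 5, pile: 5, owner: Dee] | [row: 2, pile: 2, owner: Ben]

No match, No match, Match

The common property of the 'Match' items is: pile = 2. No 'No match' item has it.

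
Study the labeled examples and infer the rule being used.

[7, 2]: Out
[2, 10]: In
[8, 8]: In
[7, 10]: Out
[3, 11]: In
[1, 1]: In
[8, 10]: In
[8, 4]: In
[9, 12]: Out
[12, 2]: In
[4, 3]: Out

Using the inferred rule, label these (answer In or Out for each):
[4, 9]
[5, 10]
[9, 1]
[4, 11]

Out, Out, In, Out

The rule appears to be: sum is even.
[4, 9]: 4+9 = 13 — fails the rule, so Out. [5, 10]: 5+10 = 15 — fails the rule, so Out. [9, 1]: 9+1 = 10 — passes, so In. [4, 11]: 4+11 = 15 — fails the rule, so Out.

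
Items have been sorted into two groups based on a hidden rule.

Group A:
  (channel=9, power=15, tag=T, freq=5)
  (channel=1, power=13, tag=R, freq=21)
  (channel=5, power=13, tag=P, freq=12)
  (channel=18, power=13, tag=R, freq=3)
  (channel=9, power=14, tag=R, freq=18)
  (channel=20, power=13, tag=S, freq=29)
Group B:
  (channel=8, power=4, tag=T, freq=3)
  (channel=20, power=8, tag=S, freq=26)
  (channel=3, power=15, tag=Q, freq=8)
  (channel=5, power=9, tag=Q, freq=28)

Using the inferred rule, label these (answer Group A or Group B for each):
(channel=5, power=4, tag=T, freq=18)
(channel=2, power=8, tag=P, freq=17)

The common property of the 'Group A' items is: freq ≠ 8 AND power ≥ 13. No 'Group B' item has it.
(channel=5, power=4, tag=T, freq=18) → freq = 18, power = 4 → Group B. (channel=2, power=8, tag=P, freq=17) → freq = 17, power = 8 → Group B.

Group B, Group B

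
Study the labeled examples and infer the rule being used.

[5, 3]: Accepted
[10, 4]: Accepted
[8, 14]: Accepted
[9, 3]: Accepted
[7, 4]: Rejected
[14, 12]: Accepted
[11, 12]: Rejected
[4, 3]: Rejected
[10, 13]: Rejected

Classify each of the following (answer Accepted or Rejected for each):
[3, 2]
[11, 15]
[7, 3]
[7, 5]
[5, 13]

Comparing the two groups points to one rule — sum is even.

Rejected, Accepted, Accepted, Accepted, Accepted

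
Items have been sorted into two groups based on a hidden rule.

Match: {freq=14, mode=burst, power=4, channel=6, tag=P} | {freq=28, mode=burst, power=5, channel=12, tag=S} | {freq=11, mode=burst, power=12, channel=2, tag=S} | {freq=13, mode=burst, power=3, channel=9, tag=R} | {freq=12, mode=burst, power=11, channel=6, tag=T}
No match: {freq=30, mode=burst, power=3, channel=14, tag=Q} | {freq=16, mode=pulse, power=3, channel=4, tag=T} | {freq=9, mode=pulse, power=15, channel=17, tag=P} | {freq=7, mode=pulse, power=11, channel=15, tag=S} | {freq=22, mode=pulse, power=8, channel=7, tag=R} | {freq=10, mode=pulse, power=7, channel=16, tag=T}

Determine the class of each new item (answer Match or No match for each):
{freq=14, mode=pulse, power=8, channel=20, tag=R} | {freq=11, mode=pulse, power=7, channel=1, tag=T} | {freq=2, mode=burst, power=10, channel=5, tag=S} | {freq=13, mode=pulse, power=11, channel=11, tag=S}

The simplest hypothesis consistent with all the labels is: mode is burst AND freq ≤ 28.
{freq=14, mode=pulse, power=8, channel=20, tag=R} → mode is pulse, freq = 14 → No match.
{freq=11, mode=pulse, power=7, channel=1, tag=T} → mode is pulse, freq = 11 → No match.
{freq=2, mode=burst, power=10, channel=5, tag=S} → mode is burst, freq = 2 → Match.
{freq=13, mode=pulse, power=11, channel=11, tag=S} → mode is pulse, freq = 13 → No match.

No match, No match, Match, No match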